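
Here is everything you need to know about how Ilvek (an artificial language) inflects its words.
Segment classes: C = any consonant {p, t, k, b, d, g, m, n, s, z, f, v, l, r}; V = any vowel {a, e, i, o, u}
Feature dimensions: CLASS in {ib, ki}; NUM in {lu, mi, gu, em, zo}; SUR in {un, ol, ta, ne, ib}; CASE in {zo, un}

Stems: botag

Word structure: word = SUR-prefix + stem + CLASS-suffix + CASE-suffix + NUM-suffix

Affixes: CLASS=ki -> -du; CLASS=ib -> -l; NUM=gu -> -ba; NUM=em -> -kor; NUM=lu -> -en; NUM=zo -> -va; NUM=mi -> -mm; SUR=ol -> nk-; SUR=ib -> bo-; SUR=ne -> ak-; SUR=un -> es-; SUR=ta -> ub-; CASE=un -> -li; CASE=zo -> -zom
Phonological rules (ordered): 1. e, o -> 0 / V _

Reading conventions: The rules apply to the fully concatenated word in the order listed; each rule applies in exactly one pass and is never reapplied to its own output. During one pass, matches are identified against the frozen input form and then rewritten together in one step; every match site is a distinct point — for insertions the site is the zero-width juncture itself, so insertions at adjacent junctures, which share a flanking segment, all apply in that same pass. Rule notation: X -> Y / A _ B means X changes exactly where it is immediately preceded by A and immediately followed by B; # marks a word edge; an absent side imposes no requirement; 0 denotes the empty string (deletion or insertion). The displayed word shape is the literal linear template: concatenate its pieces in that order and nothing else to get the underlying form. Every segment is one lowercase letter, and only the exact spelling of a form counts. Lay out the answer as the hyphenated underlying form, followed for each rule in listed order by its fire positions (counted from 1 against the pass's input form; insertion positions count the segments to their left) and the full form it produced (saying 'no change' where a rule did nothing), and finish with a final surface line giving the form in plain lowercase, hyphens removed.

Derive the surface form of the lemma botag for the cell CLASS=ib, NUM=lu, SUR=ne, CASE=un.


underlying: ak-botag-l-li-en
1. e, o -> 0 / V _: fires at position(s) 11: akbotagllin
surface: akbotagllin


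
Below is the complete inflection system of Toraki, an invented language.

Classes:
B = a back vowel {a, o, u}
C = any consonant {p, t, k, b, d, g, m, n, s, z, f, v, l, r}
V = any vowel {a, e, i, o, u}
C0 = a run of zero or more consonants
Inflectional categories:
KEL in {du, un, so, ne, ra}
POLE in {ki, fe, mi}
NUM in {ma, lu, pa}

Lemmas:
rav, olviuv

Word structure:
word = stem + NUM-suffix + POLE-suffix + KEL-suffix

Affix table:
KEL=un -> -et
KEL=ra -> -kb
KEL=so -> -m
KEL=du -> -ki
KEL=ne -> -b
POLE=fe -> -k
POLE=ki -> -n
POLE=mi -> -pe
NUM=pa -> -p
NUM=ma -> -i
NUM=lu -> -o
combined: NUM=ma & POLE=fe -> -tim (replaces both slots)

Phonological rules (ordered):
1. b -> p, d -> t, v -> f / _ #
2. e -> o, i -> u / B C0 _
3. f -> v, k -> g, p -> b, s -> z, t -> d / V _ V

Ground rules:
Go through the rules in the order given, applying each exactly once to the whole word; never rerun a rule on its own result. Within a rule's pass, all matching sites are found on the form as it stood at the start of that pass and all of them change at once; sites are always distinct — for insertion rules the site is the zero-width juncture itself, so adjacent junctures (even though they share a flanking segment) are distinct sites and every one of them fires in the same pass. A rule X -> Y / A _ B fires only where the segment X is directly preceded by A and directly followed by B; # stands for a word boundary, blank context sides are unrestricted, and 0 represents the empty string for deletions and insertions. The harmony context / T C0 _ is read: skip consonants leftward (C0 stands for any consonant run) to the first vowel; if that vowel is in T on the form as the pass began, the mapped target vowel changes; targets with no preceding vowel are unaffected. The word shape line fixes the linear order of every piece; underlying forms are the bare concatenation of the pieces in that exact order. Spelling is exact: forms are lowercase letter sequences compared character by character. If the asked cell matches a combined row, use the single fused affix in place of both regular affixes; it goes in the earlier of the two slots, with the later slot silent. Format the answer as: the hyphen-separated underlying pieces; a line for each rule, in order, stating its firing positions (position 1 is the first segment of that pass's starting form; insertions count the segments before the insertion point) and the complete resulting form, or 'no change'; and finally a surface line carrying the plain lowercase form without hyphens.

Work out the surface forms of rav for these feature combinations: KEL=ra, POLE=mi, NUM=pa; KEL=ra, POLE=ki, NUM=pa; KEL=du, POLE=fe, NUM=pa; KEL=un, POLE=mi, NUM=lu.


cell KEL=ra, POLE=mi, NUM=pa:
underlying: rav-p-pe-kb
1. b -> p, d -> t, v -> f / _ #: fires at position(s) 8: ravppekp
2. e -> o, i -> u / B C0 _: fires at position(s) 6: ravppokp
3. f -> v, k -> g, p -> b, s -> z, t -> d / V _ V: no change
surface: ravppokp

cell KEL=ra, POLE=ki, NUM=pa:
underlying: rav-p-n-kb
1. b -> p, d -> t, v -> f / _ #: fires at position(s) 7: ravpnkp
2. e -> o, i -> u / B C0 _: no change
3. f -> v, k -> g, p -> b, s -> z, t -> d / V _ V: no change
surface: ravpnkp

cell KEL=du, POLE=fe, NUM=pa:
underlying: rav-p-k-ki
1. b -> p, d -> t, v -> f / _ #: no change
2. e -> o, i -> u / B C0 _: fires at position(s) 7: ravpkku
3. f -> v, k -> g, p -> b, s -> z, t -> d / V _ V: no change
surface: ravpkku

cell KEL=un, POLE=mi, NUM=lu:
underlying: rav-o-pe-et
1. b -> p, d -> t, v -> f / _ #: no change
2. e -> o, i -> u / B C0 _: fires at position(s) 6: ravopoet
3. f -> v, k -> g, p -> b, s -> z, t -> d / V _ V: fires at position(s) 5: ravoboet
surface: ravoboet


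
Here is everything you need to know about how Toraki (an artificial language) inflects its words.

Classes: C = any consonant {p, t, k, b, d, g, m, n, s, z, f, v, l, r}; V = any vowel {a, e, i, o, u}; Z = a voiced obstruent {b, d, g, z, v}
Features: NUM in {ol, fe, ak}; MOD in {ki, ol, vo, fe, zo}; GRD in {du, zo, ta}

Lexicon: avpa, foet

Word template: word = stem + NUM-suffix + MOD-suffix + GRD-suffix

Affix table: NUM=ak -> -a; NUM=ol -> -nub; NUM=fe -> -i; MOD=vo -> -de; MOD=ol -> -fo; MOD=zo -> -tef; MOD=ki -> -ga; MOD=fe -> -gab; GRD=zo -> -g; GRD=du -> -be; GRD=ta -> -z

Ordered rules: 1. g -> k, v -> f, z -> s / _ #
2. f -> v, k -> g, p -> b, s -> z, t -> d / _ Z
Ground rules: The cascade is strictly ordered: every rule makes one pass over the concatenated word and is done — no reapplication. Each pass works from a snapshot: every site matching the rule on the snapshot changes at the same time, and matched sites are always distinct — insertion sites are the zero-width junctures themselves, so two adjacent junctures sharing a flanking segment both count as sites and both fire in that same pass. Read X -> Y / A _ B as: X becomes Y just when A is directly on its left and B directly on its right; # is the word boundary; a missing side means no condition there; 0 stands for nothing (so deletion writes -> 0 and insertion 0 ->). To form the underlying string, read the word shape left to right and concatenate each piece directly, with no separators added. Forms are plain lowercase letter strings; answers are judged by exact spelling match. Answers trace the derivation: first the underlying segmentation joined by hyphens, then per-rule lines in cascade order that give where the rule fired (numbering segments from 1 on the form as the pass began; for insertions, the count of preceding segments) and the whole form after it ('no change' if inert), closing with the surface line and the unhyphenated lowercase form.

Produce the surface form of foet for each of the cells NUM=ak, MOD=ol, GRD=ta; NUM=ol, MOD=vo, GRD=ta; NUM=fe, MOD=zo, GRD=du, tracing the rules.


cell NUM=ak, MOD=ol, GRD=ta:
underlying: foet-a-fo-z
1. g -> k, v -> f, z -> s / _ #: fires at position(s) 8: foetafos
2. f -> v, k -> g, p -> b, s -> z, t -> d / _ Z: no change
surface: foetafos

cell NUM=ol, MOD=vo, GRD=ta:
underlying: foet-nub-de-z
1. g -> k, v -> f, z -> s / _ #: fires at position(s) 10: foetnubdes
2. f -> v, k -> g, p -> b, s -> z, t -> d / _ Z: no change
surface: foetnubdes

cell NUM=fe, MOD=zo, GRD=du:
underlying: foet-i-tef-be
1. g -> k, v -> f, z -> s / _ #: no change
2. f -> v, k -> g, p -> b, s -> z, t -> d / _ Z: fires at position(s) 8: foetitevbe
surface: foetitevbe


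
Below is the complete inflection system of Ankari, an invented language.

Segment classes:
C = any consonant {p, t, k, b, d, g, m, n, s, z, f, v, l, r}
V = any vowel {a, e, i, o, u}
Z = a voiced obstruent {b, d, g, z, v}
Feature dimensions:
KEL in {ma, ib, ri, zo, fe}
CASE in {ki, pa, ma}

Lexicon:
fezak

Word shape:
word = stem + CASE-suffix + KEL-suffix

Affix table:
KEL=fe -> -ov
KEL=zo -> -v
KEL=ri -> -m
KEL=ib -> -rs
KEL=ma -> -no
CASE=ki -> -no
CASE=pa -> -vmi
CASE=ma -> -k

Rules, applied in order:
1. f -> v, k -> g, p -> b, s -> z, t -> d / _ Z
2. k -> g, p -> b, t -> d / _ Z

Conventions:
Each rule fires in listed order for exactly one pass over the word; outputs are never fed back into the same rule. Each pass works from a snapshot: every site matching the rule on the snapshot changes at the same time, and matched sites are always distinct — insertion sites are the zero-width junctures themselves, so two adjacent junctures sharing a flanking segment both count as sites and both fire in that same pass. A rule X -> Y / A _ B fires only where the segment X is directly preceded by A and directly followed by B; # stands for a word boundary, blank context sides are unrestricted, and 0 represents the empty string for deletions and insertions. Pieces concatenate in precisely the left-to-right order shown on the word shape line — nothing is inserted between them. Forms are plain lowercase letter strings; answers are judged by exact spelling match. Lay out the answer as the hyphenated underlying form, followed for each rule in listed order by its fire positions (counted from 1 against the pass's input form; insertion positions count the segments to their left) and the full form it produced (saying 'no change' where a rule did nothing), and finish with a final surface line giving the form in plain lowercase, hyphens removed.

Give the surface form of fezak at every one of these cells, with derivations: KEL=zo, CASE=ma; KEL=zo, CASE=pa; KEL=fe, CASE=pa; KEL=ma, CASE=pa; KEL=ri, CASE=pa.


cell KEL=zo, CASE=ma:
underlying: fezak-k-v
1. f -> v, k -> g, p -> b, s -> z, t -> d / _ Z: fires at position(s) 6: fezakgv
2. k -> g, p -> b, t -> d / _ Z: fires at position(s) 5: fezaggv
surface: fezaggv

cell KEL=zo, CASE=pa:
underlying: fezak-vmi-v
1. f -> v, k -> g, p -> b, s -> z, t -> d / _ Z: fires at position(s) 5: fezagvmiv
2. k -> g, p -> b, t -> d / _ Z: no change
surface: fezagvmiv

cell KEL=fe, CASE=pa:
underlying: fezak-vmi-ov
1. f -> v, k -> g, p -> b, s -> z, t -> d / _ Z: fires at position(s) 5: fezagvmiov
2. k -> g, p -> b, t -> d / _ Z: no change
surface: fezagvmiov

cell KEL=ma, CASE=pa:
underlying: fezak-vmi-no
1. f -> v, k -> g, p -> b, s -> z, t -> d / _ Z: fires at position(s) 5: fezagvmino
2. k -> g, p -> b, t -> d / _ Z: no change
surface: fezagvmino

cell KEL=ri, CASE=pa:
underlying: fezak-vmi-m
1. f -> v, k -> g, p -> b, s -> z, t -> d / _ Z: fires at position(s) 5: fezagvmim
2. k -> g, p -> b, t -> d / _ Z: no change
surface: fezagvmim


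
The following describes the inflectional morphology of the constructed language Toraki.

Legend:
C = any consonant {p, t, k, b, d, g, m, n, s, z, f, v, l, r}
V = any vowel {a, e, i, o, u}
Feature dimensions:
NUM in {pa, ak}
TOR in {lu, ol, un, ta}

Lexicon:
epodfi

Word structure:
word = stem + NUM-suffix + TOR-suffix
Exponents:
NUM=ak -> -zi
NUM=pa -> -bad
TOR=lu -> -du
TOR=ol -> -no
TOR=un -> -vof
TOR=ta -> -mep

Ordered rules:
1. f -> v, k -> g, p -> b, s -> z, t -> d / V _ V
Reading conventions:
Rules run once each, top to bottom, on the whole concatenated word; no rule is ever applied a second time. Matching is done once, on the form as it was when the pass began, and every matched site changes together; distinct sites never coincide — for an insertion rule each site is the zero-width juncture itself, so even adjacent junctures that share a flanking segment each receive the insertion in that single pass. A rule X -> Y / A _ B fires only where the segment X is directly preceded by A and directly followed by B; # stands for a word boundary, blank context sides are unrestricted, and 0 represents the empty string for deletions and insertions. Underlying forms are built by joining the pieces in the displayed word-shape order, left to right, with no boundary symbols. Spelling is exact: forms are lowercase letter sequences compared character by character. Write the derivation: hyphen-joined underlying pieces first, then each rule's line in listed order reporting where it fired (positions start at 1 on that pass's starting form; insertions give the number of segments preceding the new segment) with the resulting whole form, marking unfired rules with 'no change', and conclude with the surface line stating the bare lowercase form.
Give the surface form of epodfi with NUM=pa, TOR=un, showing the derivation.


underlying: epodfi-bad-vof
1. f -> v, k -> g, p -> b, s -> z, t -> d / V _ V: fires at position(s) 2: ebodfibadvof
surface: ebodfibadvof


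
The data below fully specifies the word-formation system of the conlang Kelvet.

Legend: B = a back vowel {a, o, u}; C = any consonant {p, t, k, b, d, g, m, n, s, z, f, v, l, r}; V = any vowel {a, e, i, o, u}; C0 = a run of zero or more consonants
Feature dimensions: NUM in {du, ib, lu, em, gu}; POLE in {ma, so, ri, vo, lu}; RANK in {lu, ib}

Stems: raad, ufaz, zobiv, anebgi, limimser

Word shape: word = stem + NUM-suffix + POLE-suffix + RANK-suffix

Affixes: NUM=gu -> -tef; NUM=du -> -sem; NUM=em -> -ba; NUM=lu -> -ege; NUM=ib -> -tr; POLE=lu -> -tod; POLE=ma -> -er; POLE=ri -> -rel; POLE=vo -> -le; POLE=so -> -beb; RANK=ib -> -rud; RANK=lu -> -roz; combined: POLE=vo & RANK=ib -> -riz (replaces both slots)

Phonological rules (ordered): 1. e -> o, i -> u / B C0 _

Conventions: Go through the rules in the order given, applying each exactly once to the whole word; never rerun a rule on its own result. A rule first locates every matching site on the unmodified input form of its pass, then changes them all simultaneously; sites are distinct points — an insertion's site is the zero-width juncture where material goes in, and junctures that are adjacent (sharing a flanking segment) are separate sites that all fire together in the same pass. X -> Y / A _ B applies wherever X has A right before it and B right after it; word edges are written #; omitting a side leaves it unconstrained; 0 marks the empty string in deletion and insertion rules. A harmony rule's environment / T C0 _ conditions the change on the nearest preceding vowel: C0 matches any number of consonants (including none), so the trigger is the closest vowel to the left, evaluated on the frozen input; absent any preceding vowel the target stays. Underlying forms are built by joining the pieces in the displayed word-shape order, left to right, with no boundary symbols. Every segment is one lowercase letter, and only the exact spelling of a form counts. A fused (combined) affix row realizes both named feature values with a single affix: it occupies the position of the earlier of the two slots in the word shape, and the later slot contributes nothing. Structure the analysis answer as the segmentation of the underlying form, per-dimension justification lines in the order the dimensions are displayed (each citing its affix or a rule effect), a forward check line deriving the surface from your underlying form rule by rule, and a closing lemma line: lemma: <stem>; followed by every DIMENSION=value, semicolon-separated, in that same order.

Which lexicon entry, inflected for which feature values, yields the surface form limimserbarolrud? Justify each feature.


underlying: limimser-ba-rel-rud
NUM=em - signalled by the affix -ba
POLE=ri - signalled by the affix -rel
RANK=ib - signalled by the affix -rud
check: limimserbarelrud -> limimserbarolrud
lemma: limimser; NUM=em; POLE=ri; RANK=ib


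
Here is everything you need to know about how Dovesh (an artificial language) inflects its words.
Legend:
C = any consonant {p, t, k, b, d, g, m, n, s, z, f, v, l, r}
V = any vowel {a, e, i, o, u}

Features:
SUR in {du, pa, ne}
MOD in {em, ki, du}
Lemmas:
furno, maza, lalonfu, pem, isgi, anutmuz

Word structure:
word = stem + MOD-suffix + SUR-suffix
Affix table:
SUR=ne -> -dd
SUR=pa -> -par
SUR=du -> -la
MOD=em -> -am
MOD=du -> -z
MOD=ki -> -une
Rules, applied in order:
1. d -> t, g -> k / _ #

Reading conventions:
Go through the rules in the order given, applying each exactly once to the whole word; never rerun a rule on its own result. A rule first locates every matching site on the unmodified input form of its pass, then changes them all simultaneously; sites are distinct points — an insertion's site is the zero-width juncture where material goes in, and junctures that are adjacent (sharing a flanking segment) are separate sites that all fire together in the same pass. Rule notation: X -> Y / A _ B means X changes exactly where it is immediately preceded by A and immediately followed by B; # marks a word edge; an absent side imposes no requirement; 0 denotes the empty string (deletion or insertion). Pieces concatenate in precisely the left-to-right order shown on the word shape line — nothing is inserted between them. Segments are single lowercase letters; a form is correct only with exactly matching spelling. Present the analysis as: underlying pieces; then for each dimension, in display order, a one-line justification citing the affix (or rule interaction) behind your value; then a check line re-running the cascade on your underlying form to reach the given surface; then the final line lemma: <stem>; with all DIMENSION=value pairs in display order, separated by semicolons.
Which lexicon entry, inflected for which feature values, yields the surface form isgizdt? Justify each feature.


underlying: isgi-z-dd
SUR=ne - signalled by the affix -dd
MOD=du - signalled by the affix -z
check: isgizdd -> isgizdt
lemma: isgi; SUR=ne; MOD=du


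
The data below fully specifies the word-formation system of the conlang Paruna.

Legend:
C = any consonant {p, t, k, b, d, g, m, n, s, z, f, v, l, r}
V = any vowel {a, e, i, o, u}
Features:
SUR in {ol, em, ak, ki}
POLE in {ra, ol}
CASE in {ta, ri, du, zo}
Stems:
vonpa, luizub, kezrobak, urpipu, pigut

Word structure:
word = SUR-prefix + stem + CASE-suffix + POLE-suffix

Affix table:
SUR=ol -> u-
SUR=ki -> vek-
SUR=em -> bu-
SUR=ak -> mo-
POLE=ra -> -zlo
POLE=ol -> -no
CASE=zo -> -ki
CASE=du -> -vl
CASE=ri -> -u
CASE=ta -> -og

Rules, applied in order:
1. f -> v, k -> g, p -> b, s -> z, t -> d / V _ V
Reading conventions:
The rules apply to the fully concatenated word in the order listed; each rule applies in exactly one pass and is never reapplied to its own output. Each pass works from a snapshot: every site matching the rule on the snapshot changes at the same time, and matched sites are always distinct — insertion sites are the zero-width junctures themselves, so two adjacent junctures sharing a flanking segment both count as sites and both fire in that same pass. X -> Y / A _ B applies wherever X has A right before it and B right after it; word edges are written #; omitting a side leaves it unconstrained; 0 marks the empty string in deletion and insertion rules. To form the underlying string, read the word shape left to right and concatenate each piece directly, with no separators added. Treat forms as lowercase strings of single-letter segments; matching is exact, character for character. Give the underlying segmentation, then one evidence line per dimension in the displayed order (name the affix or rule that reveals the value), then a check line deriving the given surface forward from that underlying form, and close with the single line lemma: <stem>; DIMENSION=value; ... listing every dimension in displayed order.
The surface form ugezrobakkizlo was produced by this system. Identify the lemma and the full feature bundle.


underlying: u-kezrobak-ki-zlo
SUR=ol - signalled by the affix u-
POLE=ra - signalled by the affix -zlo
CASE=zo - signalled by the affix -ki
check: ukezrobakkizlo -> ugezrobakkizlo
lemma: kezrobak; SUR=ol; POLE=ra; CASE=zo


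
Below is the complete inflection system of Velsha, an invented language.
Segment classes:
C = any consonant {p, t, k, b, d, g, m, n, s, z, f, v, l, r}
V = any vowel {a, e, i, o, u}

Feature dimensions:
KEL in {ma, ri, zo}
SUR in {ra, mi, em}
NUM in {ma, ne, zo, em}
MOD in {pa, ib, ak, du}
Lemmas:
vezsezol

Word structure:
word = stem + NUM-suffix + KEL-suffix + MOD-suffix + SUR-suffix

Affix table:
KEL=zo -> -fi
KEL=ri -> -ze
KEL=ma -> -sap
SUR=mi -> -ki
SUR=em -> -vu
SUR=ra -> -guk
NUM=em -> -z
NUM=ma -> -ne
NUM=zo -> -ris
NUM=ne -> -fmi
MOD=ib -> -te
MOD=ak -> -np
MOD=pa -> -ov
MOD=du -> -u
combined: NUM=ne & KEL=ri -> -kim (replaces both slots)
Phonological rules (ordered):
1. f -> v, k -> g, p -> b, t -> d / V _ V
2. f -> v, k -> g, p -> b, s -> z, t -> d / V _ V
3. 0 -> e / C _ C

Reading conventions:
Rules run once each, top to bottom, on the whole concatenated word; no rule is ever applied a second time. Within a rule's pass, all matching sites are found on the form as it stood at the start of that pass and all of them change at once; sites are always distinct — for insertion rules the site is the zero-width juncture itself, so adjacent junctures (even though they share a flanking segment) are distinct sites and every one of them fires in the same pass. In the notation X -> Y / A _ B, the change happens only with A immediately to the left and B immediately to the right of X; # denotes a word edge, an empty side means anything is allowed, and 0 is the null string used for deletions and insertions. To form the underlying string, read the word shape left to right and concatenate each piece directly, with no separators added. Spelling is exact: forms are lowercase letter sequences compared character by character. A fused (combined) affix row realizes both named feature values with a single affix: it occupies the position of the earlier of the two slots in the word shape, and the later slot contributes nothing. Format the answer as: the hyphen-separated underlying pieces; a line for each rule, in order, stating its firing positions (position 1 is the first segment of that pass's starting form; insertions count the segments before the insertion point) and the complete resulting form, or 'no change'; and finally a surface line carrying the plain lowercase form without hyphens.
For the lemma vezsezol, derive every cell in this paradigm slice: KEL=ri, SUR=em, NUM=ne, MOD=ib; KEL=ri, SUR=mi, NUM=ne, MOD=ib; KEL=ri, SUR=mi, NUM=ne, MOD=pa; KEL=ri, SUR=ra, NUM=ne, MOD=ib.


cell KEL=ri, SUR=em, NUM=ne, MOD=ib:
underlying: vezsezol-kim-te-vu
1. f -> v, k -> g, p -> b, t -> d / V _ V: no change
2. f -> v, k -> g, p -> b, s -> z, t -> d / V _ V: no change
3. 0 -> e / C _ C: inserts after position(s) 3, 8, 11: vezesezolekimetevu
surface: vezesezolekimetevu

cell KEL=ri, SUR=mi, NUM=ne, MOD=ib:
underlying: vezsezol-kim-te-ki
1. f -> v, k -> g, p -> b, t -> d / V _ V: fires at position(s) 14: vezsezolkimtegi
2. f -> v, k -> g, p -> b, s -> z, t -> d / V _ V: no change
3. 0 -> e / C _ C: inserts after position(s) 3, 8, 11: vezesezolekimetegi
surface: vezesezolekimetegi

cell KEL=ri, SUR=mi, NUM=ne, MOD=pa:
underlying: vezsezol-kim-ov-ki
1. f -> v, k -> g, p -> b, t -> d / V _ V: no change
2. f -> v, k -> g, p -> b, s -> z, t -> d / V _ V: no change
3. 0 -> e / C _ C: inserts after position(s) 3, 8, 13: vezesezolekimoveki
surface: vezesezolekimoveki

cell KEL=ri, SUR=ra, NUM=ne, MOD=ib:
underlying: vezsezol-kim-te-guk
1. f -> v, k -> g, p -> b, t -> d / V _ V: no change
2. f -> v, k -> g, p -> b, s -> z, t -> d / V _ V: no change
3. 0 -> e / C _ C: inserts after position(s) 3, 8, 11: vezesezolekimeteguk
surface: vezesezolekimeteguk


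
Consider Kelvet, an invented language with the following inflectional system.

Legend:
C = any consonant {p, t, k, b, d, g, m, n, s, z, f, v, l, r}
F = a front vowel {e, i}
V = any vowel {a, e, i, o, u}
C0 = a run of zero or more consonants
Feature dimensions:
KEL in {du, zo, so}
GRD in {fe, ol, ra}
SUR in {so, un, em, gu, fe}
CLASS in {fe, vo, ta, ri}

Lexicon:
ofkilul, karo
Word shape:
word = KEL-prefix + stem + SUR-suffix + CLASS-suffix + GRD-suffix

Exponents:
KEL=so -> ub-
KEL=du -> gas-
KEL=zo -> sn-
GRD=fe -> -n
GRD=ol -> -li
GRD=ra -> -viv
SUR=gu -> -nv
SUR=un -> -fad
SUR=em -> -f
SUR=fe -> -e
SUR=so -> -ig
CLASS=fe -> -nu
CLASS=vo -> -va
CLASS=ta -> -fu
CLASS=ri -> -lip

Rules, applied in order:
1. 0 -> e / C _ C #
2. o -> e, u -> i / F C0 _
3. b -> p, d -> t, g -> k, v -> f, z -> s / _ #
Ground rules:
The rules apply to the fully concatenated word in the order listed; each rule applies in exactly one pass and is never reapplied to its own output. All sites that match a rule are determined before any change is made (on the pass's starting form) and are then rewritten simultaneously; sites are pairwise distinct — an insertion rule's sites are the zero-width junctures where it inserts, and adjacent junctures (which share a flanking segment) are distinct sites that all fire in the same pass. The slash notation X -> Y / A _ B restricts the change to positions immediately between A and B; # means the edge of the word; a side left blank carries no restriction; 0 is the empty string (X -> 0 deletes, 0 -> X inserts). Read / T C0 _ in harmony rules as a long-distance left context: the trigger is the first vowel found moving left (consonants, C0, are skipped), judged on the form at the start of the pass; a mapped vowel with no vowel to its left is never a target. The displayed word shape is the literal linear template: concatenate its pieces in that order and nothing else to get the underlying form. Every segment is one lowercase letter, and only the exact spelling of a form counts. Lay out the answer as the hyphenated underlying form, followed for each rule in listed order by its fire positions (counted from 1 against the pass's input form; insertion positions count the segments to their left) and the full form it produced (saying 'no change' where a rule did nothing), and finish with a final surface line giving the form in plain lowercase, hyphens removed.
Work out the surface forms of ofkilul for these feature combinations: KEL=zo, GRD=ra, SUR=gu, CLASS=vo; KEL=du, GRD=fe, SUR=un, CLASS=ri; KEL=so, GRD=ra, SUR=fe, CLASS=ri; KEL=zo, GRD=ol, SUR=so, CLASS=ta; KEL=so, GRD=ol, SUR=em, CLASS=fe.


cell KEL=zo, GRD=ra, SUR=gu, CLASS=vo:
underlying: sn-ofkilul-nv-va-viv
1. 0 -> e / C _ C #: no change
2. o -> e, u -> i / F C0 _: fires at position(s) 8: snofkililnvvaviv
3. b -> p, d -> t, g -> k, v -> f, z -> s / _ #: fires at position(s) 16: snofkililnvvavif
surface: snofkililnvvavif

cell KEL=du, GRD=fe, SUR=un, CLASS=ri:
underlying: gas-ofkilul-fad-lip-n
1. 0 -> e / C _ C #: inserts after position(s) 16: gasofkilulfadlipen
2. o -> e, u -> i / F C0 _: fires at position(s) 9: gasofkililfadlipen
3. b -> p, d -> t, g -> k, v -> f, z -> s / _ #: no change
surface: gasofkililfadlipen

cell KEL=so, GRD=ra, SUR=fe, CLASS=ri:
underlying: ub-ofkilul-e-lip-viv
1. 0 -> e / C _ C #: no change
2. o -> e, u -> i / F C0 _: fires at position(s) 8: ubofkililelipviv
3. b -> p, d -> t, g -> k, v -> f, z -> s / _ #: fires at position(s) 16: ubofkililelipvif
surface: ubofkililelipvif

cell KEL=zo, GRD=ol, SUR=so, CLASS=ta:
underlying: sn-ofkilul-ig-fu-li
1. 0 -> e / C _ C #: no change
2. o -> e, u -> i / F C0 _: fires at position(s) 8, 13: snofkililigfili
3. b -> p, d -> t, g -> k, v -> f, z -> s / _ #: no change
surface: snofkililigfili

cell KEL=so, GRD=ol, SUR=em, CLASS=fe:
underlying: ub-ofkilul-f-nu-li
1. 0 -> e / C _ C #: no change
2. o -> e, u -> i / F C0 _: fires at position(s) 8: ubofkililfnuli
3. b -> p, d -> t, g -> k, v -> f, z -> s / _ #: no change
surface: ubofkililfnuli


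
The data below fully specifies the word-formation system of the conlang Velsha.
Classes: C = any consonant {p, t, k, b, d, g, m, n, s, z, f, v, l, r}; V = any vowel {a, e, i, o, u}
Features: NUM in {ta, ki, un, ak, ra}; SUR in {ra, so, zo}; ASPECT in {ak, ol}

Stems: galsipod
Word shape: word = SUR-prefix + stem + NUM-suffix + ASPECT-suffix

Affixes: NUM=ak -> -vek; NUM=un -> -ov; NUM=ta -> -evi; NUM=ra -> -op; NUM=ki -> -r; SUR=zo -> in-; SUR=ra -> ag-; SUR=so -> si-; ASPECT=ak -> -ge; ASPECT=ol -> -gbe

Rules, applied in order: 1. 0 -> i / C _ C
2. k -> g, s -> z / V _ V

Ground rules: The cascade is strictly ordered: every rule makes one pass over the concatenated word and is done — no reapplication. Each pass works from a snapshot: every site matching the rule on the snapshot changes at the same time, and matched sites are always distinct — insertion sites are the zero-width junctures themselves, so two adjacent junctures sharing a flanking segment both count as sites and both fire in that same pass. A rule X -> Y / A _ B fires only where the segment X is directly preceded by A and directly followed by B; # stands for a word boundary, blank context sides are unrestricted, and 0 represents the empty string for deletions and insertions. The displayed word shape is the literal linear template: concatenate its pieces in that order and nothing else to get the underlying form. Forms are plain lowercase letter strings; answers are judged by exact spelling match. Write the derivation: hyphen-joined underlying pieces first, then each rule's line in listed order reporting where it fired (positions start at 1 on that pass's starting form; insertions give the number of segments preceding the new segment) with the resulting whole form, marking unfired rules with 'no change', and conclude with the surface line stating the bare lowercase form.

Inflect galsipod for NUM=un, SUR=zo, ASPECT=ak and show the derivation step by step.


underlying: in-galsipod-ov-ge
1. 0 -> i / C _ C: inserts after position(s) 2, 5, 12: inigalisipodovige
2. k -> g, s -> z / V _ V: fires at position(s) 8: inigalizipodovige
surface: inigalizipodovige


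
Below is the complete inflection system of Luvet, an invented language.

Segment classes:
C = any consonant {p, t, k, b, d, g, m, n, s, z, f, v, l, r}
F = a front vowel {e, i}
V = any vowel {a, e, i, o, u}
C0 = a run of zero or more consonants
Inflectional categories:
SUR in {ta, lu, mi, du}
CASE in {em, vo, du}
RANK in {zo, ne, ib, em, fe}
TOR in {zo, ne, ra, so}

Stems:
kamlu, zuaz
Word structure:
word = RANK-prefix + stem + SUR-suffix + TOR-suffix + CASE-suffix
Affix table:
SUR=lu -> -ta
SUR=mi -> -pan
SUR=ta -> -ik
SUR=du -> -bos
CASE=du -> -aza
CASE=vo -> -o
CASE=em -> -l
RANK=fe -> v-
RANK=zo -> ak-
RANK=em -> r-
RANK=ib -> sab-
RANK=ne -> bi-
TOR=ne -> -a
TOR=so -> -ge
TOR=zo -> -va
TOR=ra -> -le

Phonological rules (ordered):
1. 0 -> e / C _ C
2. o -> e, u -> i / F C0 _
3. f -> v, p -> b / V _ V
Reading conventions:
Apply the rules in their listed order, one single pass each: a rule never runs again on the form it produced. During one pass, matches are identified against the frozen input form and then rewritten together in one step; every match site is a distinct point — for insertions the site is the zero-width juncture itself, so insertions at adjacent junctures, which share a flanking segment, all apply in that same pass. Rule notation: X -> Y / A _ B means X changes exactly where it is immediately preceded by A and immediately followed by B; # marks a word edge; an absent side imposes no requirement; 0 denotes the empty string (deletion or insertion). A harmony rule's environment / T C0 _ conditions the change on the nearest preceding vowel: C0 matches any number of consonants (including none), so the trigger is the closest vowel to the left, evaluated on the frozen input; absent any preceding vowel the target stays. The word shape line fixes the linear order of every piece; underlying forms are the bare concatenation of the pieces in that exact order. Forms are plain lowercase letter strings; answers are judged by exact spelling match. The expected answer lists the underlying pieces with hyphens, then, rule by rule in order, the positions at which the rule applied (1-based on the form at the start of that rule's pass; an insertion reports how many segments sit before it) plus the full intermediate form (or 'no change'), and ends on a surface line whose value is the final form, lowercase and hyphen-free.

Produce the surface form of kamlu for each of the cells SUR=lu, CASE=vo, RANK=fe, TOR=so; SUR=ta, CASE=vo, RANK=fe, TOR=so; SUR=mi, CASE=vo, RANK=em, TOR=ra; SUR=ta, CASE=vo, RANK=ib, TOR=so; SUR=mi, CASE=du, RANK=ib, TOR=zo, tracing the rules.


cell SUR=lu, CASE=vo, RANK=fe, TOR=so:
underlying: v-kamlu-ta-ge-o
1. 0 -> e / C _ C: inserts after position(s) 1, 4: vekamelutageo
2. o -> e, u -> i / F C0 _: fires at position(s) 8, 13: vekamelitagee
3. f -> v, p -> b / V _ V: no change
surface: vekamelitagee

cell SUR=ta, CASE=vo, RANK=fe, TOR=so:
underlying: v-kamlu-ik-ge-o
1. 0 -> e / C _ C: inserts after position(s) 1, 4, 8: vekameluikegeo
2. o -> e, u -> i / F C0 _: fires at position(s) 8, 14: vekameliikegee
3. f -> v, p -> b / V _ V: no change
surface: vekameliikegee

cell SUR=mi, CASE=vo, RANK=em, TOR=ra:
underlying: r-kamlu-pan-le-o
1. 0 -> e / C _ C: inserts after position(s) 1, 4, 9: rekamelupaneleo
2. o -> e, u -> i / F C0 _: fires at position(s) 8, 15: rekamelipanelee
3. f -> v, p -> b / V _ V: fires at position(s) 9: rekamelibanelee
surface: rekamelibanelee

cell SUR=ta, CASE=vo, RANK=ib, TOR=so:
underlying: sab-kamlu-ik-ge-o
1. 0 -> e / C _ C: inserts after position(s) 3, 6, 10: sabekameluikegeo
2. o -> e, u -> i / F C0 _: fires at position(s) 10, 16: sabekameliikegee
3. f -> v, p -> b / V _ V: no change
surface: sabekameliikegee

cell SUR=mi, CASE=du, RANK=ib, TOR=zo:
underlying: sab-kamlu-pan-va-aza
1. 0 -> e / C _ C: inserts after position(s) 3, 6, 11: sabekamelupanevaaza
2. o -> e, u -> i / F C0 _: fires at position(s) 10: sabekamelipanevaaza
3. f -> v, p -> b / V _ V: fires at position(s) 11: sabekamelibanevaaza
surface: sabekamelibanevaaza


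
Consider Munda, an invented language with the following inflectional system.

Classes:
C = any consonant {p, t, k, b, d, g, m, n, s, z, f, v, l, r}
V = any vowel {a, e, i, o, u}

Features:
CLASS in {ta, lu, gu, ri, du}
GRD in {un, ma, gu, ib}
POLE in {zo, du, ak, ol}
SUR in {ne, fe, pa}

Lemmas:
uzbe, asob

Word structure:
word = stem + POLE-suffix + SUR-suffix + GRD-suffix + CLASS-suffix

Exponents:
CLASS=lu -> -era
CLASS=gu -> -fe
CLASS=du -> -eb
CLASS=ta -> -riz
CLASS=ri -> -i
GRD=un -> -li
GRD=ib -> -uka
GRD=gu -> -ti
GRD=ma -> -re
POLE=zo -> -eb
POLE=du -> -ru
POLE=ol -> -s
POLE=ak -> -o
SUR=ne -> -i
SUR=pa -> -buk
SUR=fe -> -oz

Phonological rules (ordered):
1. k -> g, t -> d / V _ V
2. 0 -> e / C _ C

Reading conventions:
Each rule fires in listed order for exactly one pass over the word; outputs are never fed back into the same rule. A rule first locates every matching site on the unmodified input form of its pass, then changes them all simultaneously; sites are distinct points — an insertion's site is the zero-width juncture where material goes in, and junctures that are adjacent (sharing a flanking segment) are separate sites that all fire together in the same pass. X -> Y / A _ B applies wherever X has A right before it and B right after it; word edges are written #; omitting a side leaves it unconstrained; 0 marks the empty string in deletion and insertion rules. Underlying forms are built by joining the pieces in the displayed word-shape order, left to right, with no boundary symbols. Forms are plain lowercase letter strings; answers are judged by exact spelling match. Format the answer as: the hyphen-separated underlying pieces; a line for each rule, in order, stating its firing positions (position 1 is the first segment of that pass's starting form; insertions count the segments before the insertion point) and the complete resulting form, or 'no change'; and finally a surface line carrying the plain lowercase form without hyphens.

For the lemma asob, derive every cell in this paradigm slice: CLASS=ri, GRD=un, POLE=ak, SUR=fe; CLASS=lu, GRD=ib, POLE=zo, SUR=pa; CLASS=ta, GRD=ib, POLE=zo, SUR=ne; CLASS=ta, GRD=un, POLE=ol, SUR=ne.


cell CLASS=ri, GRD=un, POLE=ak, SUR=fe:
underlying: asob-o-oz-li-i
1. k -> g, t -> d / V _ V: no change
2. 0 -> e / C _ C: inserts after position(s) 7: asoboozelii
surface: asoboozelii

cell CLASS=lu, GRD=ib, POLE=zo, SUR=pa:
underlying: asob-eb-buk-uka-era
1. k -> g, t -> d / V _ V: fires at position(s) 9, 11: asobebbugugaera
2. 0 -> e / C _ C: inserts after position(s) 6: asobebebugugaera
surface: asobebebugugaera

cell CLASS=ta, GRD=ib, POLE=zo, SUR=ne:
underlying: asob-eb-i-uka-riz
1. k -> g, t -> d / V _ V: fires at position(s) 9: asobebiugariz
2. 0 -> e / C _ C: no change
surface: asobebiugariz

cell CLASS=ta, GRD=un, POLE=ol, SUR=ne:
underlying: asob-s-i-li-riz
1. k -> g, t -> d / V _ V: no change
2. 0 -> e / C _ C: inserts after position(s) 4: asobesiliriz
surface: asobesiliriz


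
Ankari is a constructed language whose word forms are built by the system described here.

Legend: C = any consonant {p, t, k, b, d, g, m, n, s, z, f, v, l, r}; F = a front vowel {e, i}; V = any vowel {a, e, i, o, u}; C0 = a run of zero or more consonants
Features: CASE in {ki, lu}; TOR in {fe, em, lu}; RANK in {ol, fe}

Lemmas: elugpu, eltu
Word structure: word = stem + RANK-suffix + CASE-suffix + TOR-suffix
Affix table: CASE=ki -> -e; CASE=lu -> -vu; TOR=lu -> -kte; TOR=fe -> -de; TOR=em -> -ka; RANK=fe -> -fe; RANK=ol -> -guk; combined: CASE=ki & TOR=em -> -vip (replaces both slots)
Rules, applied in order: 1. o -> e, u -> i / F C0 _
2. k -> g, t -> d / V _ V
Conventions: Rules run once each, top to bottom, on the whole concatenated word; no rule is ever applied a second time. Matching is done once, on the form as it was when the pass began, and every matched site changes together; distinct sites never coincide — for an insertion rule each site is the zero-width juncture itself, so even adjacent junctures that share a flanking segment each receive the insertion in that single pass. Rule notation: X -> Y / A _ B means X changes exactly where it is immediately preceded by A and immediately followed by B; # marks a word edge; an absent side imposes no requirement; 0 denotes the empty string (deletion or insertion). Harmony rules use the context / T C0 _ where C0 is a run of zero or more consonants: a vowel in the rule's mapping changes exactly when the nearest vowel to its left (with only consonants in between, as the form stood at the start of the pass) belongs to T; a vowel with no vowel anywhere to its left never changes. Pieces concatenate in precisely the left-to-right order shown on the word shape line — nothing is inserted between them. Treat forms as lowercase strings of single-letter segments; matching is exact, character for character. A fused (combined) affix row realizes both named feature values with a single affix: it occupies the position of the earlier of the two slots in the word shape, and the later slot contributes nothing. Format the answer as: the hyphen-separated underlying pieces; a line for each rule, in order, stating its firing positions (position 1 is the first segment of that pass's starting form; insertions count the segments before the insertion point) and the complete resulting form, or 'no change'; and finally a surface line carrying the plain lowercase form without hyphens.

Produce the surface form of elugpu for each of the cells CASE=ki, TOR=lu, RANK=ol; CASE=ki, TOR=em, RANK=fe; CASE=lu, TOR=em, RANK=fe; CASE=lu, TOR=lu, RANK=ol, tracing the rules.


cell CASE=ki, TOR=lu, RANK=ol:
underlying: elugpu-guk-e-kte
1. o -> e, u -> i / F C0 _: fires at position(s) 3: eligpugukekte
2. k -> g, t -> d / V _ V: fires at position(s) 9: eligpugugekte
surface: eligpugugekte

cell CASE=ki, TOR=em, RANK=fe:
underlying: elugpu-fe-vip
1. o -> e, u -> i / F C0 _: fires at position(s) 3: eligpufevip
2. k -> g, t -> d / V _ V: no change
surface: eligpufevip

cell CASE=lu, TOR=em, RANK=fe:
underlying: elugpu-fe-vu-ka
1. o -> e, u -> i / F C0 _: fires at position(s) 3, 10: eligpufevika
2. k -> g, t -> d / V _ V: fires at position(s) 11: eligpufeviga
surface: eligpufeviga

cell CASE=lu, TOR=lu, RANK=ol:
underlying: elugpu-guk-vu-kte
1. o -> e, u -> i / F C0 _: fires at position(s) 3: eligpugukvukte
2. k -> g, t -> d / V _ V: no change
surface: eligpugukvukte
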